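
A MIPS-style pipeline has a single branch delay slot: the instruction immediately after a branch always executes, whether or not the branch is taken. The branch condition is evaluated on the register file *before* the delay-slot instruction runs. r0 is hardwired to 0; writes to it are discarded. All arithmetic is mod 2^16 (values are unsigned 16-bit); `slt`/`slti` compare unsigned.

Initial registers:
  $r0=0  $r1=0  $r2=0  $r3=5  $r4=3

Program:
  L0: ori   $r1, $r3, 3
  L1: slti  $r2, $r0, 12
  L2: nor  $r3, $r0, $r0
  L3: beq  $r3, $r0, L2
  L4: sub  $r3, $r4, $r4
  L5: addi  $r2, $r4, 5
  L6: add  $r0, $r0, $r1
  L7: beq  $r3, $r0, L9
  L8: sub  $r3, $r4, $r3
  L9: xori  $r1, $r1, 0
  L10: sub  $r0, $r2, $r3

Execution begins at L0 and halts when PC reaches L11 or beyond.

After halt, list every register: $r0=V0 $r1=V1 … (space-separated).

$r0=0 $r1=7 $r2=8 $r3=3 $r4=3

[0] ori   $r1, $r3, 3  →  {$r0:0, $r1:7, $r2:0, $r3:5, $r4:3}
[1] slti  $r2, $r0, 12  →  {$r0:0, $r1:7, $r2:1, $r3:5, $r4:3}
[2] nor  $r3, $r0, $r0  →  {$r0:0, $r1:7, $r2:1, $r3:65535, $r4:3}
[3] beq  $r3, $r0, L2  →  {$r0:0, $r1:7, $r2:1, $r3:65535, $r4:3}  ⟨branch fallthrough⟩
[4] sub  $r3, $r4, $r4  →  {$r0:0, $r1:7, $r2:1, $r3:0, $r4:3}
[5] addi  $r2, $r4, 5  →  {$r0:0, $r1:7, $r2:8, $r3:0, $r4:3}
[6] add  $r0, $r0, $r1  →  {$r0:0, $r1:7, $r2:8, $r3:0, $r4:3}
[7] beq  $r3, $r0, L9  →  {$r0:0, $r1:7, $r2:8, $r3:0, $r4:3}  ⟨branch taken⟩
[8] sub  $r3, $r4, $r3  →  {$r0:0, $r1:7, $r2:8, $r3:3, $r4:3}
[9] xori  $r1, $r1, 0  →  {$r0:0, $r1:7, $r2:8, $r3:3, $r4:3}
[10] sub  $r0, $r2, $r3  →  {$r0:0, $r1:7, $r2:8, $r3:3, $r4:3}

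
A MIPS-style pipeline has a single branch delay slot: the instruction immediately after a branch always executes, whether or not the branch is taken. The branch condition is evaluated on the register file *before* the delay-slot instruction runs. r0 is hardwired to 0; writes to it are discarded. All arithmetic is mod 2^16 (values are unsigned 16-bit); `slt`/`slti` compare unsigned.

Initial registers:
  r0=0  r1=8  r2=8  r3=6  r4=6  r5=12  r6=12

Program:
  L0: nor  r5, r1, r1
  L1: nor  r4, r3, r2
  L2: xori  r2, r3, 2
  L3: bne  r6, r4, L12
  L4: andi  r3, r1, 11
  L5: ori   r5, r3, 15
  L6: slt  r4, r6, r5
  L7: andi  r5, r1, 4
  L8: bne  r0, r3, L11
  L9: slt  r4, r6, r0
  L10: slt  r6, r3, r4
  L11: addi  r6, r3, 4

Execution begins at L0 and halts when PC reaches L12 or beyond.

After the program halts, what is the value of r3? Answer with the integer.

#0 nor  r5, r1, r1 ; 0/8/8/6/6/65527/12
#1 nor  r4, r3, r2 ; 0/8/8/6/65521/65527/12
#2 xori  r2, r3, 2 ; 0/8/4/6/65521/65527/12
#3 bne  r6, r4, L12 ; 0/8/4/6/65521/65527/12 ; →target
#4 andi  r3, r1, 11 ; 0/8/4/8/65521/65527/12

8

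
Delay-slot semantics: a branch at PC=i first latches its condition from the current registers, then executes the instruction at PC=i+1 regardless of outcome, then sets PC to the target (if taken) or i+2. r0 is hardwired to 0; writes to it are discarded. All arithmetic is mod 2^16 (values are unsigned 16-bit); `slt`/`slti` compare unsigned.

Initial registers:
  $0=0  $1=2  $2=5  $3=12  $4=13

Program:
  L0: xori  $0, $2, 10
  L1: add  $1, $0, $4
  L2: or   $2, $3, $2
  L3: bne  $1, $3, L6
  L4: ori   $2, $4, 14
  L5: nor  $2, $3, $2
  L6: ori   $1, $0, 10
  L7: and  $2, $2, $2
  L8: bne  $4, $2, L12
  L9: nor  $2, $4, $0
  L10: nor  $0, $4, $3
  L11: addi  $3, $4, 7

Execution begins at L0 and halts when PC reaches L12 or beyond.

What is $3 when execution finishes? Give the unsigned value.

12

[0] xori  $0, $2, 10  →  {$0:0, $1:2, $2:5, $3:12, $4:13}
[1] add  $1, $0, $4  →  {$0:0, $1:13, $2:5, $3:12, $4:13}
[2] or   $2, $3, $2  →  {$0:0, $1:13, $2:13, $3:12, $4:13}
[3] bne  $1, $3, L6  →  {$0:0, $1:13, $2:13, $3:12, $4:13}  ⟨branch taken⟩
[4] ori   $2, $4, 14  →  {$0:0, $1:13, $2:15, $3:12, $4:13}
[6] ori   $1, $0, 10  →  {$0:0, $1:10, $2:15, $3:12, $4:13}
[7] and  $2, $2, $2  →  {$0:0, $1:10, $2:15, $3:12, $4:13}
[8] bne  $4, $2, L12  →  {$0:0, $1:10, $2:15, $3:12, $4:13}  ⟨branch taken⟩
[9] nor  $2, $4, $0  →  {$0:0, $1:10, $2:65522, $3:12, $4:13}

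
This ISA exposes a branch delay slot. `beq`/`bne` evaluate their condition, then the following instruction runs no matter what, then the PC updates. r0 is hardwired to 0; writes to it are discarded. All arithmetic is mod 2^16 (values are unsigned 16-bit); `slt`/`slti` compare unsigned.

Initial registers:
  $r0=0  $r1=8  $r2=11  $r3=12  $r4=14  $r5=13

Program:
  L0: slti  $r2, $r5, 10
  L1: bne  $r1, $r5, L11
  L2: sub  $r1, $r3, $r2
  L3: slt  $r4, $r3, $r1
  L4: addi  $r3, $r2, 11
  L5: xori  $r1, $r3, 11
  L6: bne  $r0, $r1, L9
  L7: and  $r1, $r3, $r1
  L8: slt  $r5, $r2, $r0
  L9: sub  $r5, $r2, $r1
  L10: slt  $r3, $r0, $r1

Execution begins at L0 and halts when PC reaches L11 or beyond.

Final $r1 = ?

  step pc=0: slti  $r2, $r5, 10  regs=(0,8,0,12,14,13)
  step pc=1: bne  $r1, $r5, L11  cond=T  regs=(0,8,0,12,14,13)
  step pc=2: sub  $r1, $r3, $r2  regs=(0,12,0,12,14,13)

12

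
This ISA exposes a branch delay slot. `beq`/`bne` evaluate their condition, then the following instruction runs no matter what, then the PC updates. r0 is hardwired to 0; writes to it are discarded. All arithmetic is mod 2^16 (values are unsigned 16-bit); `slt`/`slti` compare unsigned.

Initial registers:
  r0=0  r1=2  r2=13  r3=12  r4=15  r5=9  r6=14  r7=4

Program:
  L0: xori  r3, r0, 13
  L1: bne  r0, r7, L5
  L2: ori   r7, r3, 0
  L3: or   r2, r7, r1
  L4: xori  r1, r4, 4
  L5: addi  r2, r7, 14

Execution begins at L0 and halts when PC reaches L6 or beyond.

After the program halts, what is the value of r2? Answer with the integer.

27

[0] xori  r3, r0, 13  →  {r0:0, r1:2, r2:13, r3:13, r4:15, r5:9, r6:14, r7:4}
[1] bne  r0, r7, L5  →  {r0:0, r1:2, r2:13, r3:13, r4:15, r5:9, r6:14, r7:4}  ⟨branch taken⟩
[2] ori   r7, r3, 0  →  {r0:0, r1:2, r2:13, r3:13, r4:15, r5:9, r6:14, r7:13}
[5] addi  r2, r7, 14  →  {r0:0, r1:2, r2:27, r3:13, r4:15, r5:9, r6:14, r7:13}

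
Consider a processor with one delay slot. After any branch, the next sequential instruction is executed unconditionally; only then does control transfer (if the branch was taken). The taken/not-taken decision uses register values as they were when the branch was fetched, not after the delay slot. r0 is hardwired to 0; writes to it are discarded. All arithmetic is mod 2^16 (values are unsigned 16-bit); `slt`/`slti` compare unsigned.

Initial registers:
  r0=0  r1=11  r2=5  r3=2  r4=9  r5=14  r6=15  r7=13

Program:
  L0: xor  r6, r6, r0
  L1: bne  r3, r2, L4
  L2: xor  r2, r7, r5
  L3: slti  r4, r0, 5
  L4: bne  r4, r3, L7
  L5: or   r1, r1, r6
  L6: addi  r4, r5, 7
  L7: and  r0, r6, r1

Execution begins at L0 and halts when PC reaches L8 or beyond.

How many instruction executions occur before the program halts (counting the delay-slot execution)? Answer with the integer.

#0 xor  r6, r6, r0 ; 0/11/5/2/9/14/15/13
#1 bne  r3, r2, L4 ; 0/11/5/2/9/14/15/13 ; →target
#2 xor  r2, r7, r5 ; 0/11/3/2/9/14/15/13
#4 bne  r4, r3, L7 ; 0/11/3/2/9/14/15/13 ; →target
#5 or   r1, r1, r6 ; 0/15/3/2/9/14/15/13
#7 and  r0, r6, r1 ; 0/15/3/2/9/14/15/13

6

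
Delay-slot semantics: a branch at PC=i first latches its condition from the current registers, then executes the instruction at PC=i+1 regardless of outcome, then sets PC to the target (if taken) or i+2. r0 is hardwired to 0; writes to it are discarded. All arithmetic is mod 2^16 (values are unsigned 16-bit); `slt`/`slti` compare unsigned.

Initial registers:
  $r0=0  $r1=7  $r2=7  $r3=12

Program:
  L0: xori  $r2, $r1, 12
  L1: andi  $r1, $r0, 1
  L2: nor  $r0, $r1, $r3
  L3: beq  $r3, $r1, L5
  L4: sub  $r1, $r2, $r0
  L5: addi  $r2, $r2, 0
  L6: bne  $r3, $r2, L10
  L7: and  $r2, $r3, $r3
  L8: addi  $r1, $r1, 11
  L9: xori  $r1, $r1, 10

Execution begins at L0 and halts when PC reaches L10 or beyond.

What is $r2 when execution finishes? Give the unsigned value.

PC=0  xori  $r2, $r1, 12     | $r0=0 $r1=7 $r2=11 $r3=12
PC=1  andi  $r1, $r0, 1      | $r0=0 $r1=0 $r2=11 $r3=12
PC=2  nor  $r0, $r1, $r3     | $r0=0 $r1=0 $r2=11 $r3=12
PC=3  beq  $r3, $r1, L5      | $r0=0 $r1=0 $r2=11 $r3=12  [not taken]
PC=4  sub  $r1, $r2, $r0     | $r0=0 $r1=11 $r2=11 $r3=12
PC=5  addi  $r2, $r2, 0      | $r0=0 $r1=11 $r2=11 $r3=12
PC=6  bne  $r3, $r2, L10     | $r0=0 $r1=11 $r2=11 $r3=12  [TAKEN]
PC=7  and  $r2, $r3, $r3     | $r0=0 $r1=11 $r2=12 $r3=12

12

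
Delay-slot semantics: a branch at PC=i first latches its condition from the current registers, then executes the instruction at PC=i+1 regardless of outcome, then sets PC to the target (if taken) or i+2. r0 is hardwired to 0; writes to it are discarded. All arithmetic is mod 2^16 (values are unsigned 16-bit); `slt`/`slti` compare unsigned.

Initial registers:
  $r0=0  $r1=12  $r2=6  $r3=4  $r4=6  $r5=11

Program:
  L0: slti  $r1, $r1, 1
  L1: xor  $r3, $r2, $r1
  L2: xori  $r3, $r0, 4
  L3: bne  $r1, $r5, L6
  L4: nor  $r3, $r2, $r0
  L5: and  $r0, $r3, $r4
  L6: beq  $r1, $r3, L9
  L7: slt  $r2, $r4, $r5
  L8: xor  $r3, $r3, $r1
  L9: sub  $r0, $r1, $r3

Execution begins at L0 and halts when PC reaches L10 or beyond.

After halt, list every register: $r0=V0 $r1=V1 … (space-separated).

$r0=0 $r1=0 $r2=1 $r3=65529 $r4=6 $r5=11

PC=0  slti  $r1, $r1, 1      | $r0=0 $r1=0 $r2=6 $r3=4 $r4=6 $r5=11
PC=1  xor  $r3, $r2, $r1     | $r0=0 $r1=0 $r2=6 $r3=6 $r4=6 $r5=11
PC=2  xori  $r3, $r0, 4      | $r0=0 $r1=0 $r2=6 $r3=4 $r4=6 $r5=11
PC=3  bne  $r1, $r5, L6      | $r0=0 $r1=0 $r2=6 $r3=4 $r4=6 $r5=11  [TAKEN]
PC=4  nor  $r3, $r2, $r0     | $r0=0 $r1=0 $r2=6 $r3=65529 $r4=6 $r5=11
PC=6  beq  $r1, $r3, L9      | $r0=0 $r1=0 $r2=6 $r3=65529 $r4=6 $r5=11  [not taken]
PC=7  slt  $r2, $r4, $r5     | $r0=0 $r1=0 $r2=1 $r3=65529 $r4=6 $r5=11
PC=8  xor  $r3, $r3, $r1     | $r0=0 $r1=0 $r2=1 $r3=65529 $r4=6 $r5=11
PC=9  sub  $r0, $r1, $r3     | $r0=0 $r1=0 $r2=1 $r3=65529 $r4=6 $r5=11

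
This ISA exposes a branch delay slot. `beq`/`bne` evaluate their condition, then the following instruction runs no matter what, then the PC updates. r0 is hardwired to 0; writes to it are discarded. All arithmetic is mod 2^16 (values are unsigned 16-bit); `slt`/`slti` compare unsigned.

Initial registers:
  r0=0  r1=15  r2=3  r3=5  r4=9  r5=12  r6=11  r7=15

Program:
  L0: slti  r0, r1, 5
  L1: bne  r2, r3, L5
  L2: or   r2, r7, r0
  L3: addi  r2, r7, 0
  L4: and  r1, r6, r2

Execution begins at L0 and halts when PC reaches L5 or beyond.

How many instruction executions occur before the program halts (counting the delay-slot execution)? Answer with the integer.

3

[0] slti  r0, r1, 5  →  {r0:0, r1:15, r2:3, r3:5, r4:9, r5:12, r6:11, r7:15}
[1] bne  r2, r3, L5  →  {r0:0, r1:15, r2:3, r3:5, r4:9, r5:12, r6:11, r7:15}  ⟨branch taken⟩
[2] or   r2, r7, r0  →  {r0:0, r1:15, r2:15, r3:5, r4:9, r5:12, r6:11, r7:15}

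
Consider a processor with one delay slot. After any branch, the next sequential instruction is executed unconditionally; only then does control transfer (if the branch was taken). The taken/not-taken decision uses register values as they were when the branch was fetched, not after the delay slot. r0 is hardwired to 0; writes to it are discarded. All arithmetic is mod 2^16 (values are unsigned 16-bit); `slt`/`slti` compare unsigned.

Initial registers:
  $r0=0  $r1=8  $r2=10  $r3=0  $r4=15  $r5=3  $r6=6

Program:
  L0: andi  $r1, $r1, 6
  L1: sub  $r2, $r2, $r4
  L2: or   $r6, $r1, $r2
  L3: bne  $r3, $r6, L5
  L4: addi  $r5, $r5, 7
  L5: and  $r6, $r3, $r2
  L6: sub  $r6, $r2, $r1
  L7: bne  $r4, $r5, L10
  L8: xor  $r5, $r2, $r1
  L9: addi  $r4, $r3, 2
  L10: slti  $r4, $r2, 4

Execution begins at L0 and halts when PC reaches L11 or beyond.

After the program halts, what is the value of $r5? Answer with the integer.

65531

  step pc=0: andi  $r1, $r1, 6  regs=(0,0,10,0,15,3,6)
  step pc=1: sub  $r2, $r2, $r4  regs=(0,0,65531,0,15,3,6)
  step pc=2: or   $r6, $r1, $r2  regs=(0,0,65531,0,15,3,65531)
  step pc=3: bne  $r3, $r6, L5  cond=T  regs=(0,0,65531,0,15,3,65531)
  step pc=4: addi  $r5, $r5, 7  regs=(0,0,65531,0,15,10,65531)
  step pc=5: and  $r6, $r3, $r2  regs=(0,0,65531,0,15,10,0)
  step pc=6: sub  $r6, $r2, $r1  regs=(0,0,65531,0,15,10,65531)
  step pc=7: bne  $r4, $r5, L10  cond=T  regs=(0,0,65531,0,15,10,65531)
  step pc=8: xor  $r5, $r2, $r1  regs=(0,0,65531,0,15,65531,65531)
  step pc=10: slti  $r4, $r2, 4  regs=(0,0,65531,0,0,65531,65531)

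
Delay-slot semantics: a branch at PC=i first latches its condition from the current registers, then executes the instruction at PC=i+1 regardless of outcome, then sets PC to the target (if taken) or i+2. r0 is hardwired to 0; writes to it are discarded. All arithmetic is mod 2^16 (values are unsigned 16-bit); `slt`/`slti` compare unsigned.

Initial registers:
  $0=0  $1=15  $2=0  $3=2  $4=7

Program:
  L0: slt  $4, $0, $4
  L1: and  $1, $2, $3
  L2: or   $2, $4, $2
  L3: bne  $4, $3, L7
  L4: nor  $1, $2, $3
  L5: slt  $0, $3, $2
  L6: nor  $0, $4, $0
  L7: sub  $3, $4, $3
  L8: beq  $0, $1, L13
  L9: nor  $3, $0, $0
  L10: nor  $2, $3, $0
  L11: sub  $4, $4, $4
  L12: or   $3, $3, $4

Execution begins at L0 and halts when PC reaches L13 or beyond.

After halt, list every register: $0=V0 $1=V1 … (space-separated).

PC=0  slt  $4, $0, $4        | $0=0 $1=15 $2=0 $3=2 $4=1
PC=1  and  $1, $2, $3        | $0=0 $1=0 $2=0 $3=2 $4=1
PC=2  or   $2, $4, $2        | $0=0 $1=0 $2=1 $3=2 $4=1
PC=3  bne  $4, $3, L7        | $0=0 $1=0 $2=1 $3=2 $4=1  [TAKEN]
PC=4  nor  $1, $2, $3        | $0=0 $1=65532 $2=1 $3=2 $4=1
PC=7  sub  $3, $4, $3        | $0=0 $1=65532 $2=1 $3=65535 $4=1
PC=8  beq  $0, $1, L13       | $0=0 $1=65532 $2=1 $3=65535 $4=1  [not taken]
PC=9  nor  $3, $0, $0        | $0=0 $1=65532 $2=1 $3=65535 $4=1
PC=10 nor  $2, $3, $0        | $0=0 $1=65532 $2=0 $3=65535 $4=1
PC=11 sub  $4, $4, $4        | $0=0 $1=65532 $2=0 $3=65535 $4=0
PC=12 or   $3, $3, $4        | $0=0 $1=65532 $2=0 $3=65535 $4=0

$0=0 $1=65532 $2=0 $3=65535 $4=0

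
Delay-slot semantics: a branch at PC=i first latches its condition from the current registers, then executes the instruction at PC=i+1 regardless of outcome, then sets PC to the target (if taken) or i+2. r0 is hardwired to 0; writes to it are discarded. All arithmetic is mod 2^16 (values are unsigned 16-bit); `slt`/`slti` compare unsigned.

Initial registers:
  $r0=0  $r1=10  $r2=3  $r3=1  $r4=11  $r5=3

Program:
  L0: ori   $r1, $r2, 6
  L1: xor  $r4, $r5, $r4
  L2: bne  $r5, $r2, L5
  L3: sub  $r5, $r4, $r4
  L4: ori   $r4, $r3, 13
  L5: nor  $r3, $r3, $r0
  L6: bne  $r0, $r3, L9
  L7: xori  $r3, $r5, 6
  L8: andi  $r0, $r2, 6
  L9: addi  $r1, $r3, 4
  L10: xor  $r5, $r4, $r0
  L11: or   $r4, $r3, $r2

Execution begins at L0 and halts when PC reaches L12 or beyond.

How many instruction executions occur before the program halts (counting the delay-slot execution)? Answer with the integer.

11

[0] ori   $r1, $r2, 6  →  {$r0:0, $r1:7, $r2:3, $r3:1, $r4:11, $r5:3}
[1] xor  $r4, $r5, $r4  →  {$r0:0, $r1:7, $r2:3, $r3:1, $r4:8, $r5:3}
[2] bne  $r5, $r2, L5  →  {$r0:0, $r1:7, $r2:3, $r3:1, $r4:8, $r5:3}  ⟨branch fallthrough⟩
[3] sub  $r5, $r4, $r4  →  {$r0:0, $r1:7, $r2:3, $r3:1, $r4:8, $r5:0}
[4] ori   $r4, $r3, 13  →  {$r0:0, $r1:7, $r2:3, $r3:1, $r4:13, $r5:0}
[5] nor  $r3, $r3, $r0  →  {$r0:0, $r1:7, $r2:3, $r3:65534, $r4:13, $r5:0}
[6] bne  $r0, $r3, L9  →  {$r0:0, $r1:7, $r2:3, $r3:65534, $r4:13, $r5:0}  ⟨branch taken⟩
[7] xori  $r3, $r5, 6  →  {$r0:0, $r1:7, $r2:3, $r3:6, $r4:13, $r5:0}
[9] addi  $r1, $r3, 4  →  {$r0:0, $r1:10, $r2:3, $r3:6, $r4:13, $r5:0}
[10] xor  $r5, $r4, $r0  →  {$r0:0, $r1:10, $r2:3, $r3:6, $r4:13, $r5:13}
[11] or   $r4, $r3, $r2  →  {$r0:0, $r1:10, $r2:3, $r3:6, $r4:7, $r5:13}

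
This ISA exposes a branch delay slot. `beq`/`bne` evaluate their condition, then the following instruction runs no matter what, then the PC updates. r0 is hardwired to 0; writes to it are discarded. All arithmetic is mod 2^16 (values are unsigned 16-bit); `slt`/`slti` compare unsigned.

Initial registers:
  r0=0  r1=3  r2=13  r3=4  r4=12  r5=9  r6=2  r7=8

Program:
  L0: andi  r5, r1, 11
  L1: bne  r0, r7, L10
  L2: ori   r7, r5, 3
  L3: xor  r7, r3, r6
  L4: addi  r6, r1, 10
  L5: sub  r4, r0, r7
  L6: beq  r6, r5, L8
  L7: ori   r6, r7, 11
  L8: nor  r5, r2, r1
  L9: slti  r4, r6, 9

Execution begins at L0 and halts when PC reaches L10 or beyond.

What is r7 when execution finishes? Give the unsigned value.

#0 andi  r5, r1, 11 ; 0/3/13/4/12/3/2/8
#1 bne  r0, r7, L10 ; 0/3/13/4/12/3/2/8 ; →target
#2 ori   r7, r5, 3 ; 0/3/13/4/12/3/2/3

3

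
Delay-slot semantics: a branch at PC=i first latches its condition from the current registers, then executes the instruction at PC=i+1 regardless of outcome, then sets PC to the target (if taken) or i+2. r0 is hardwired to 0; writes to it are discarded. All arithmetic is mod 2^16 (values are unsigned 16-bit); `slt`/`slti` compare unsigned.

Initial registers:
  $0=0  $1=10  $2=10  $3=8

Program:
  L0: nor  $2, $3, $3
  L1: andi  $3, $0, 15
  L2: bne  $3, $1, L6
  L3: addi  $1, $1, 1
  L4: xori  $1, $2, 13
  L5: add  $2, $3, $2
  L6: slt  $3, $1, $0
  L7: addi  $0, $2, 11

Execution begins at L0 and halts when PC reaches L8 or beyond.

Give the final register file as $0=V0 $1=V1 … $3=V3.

$0=0 $1=11 $2=65527 $3=0

PC=0  nor  $2, $3, $3        | $0=0 $1=10 $2=65527 $3=8
PC=1  andi  $3, $0, 15       | $0=0 $1=10 $2=65527 $3=0
PC=2  bne  $3, $1, L6        | $0=0 $1=10 $2=65527 $3=0  [TAKEN]
PC=3  addi  $1, $1, 1        | $0=0 $1=11 $2=65527 $3=0
PC=6  slt  $3, $1, $0        | $0=0 $1=11 $2=65527 $3=0
PC=7  addi  $0, $2, 11       | $0=0 $1=11 $2=65527 $3=0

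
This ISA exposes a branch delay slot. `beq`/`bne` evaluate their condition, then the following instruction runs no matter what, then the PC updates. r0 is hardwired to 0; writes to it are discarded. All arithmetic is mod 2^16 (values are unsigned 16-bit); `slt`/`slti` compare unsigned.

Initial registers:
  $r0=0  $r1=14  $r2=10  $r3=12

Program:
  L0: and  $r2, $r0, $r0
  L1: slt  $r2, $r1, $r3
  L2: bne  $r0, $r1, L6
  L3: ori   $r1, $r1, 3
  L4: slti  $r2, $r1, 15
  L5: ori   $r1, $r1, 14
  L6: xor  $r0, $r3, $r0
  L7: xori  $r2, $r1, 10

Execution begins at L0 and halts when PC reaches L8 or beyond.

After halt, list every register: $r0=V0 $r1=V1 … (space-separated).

PC=0  and  $r2, $r0, $r0     | $r0=0 $r1=14 $r2=0 $r3=12
PC=1  slt  $r2, $r1, $r3     | $r0=0 $r1=14 $r2=0 $r3=12
PC=2  bne  $r0, $r1, L6      | $r0=0 $r1=14 $r2=0 $r3=12  [TAKEN]
PC=3  ori   $r1, $r1, 3      | $r0=0 $r1=15 $r2=0 $r3=12
PC=6  xor  $r0, $r3, $r0     | $r0=0 $r1=15 $r2=0 $r3=12
PC=7  xori  $r2, $r1, 10     | $r0=0 $r1=15 $r2=5 $r3=12

$r0=0 $r1=15 $r2=5 $r3=12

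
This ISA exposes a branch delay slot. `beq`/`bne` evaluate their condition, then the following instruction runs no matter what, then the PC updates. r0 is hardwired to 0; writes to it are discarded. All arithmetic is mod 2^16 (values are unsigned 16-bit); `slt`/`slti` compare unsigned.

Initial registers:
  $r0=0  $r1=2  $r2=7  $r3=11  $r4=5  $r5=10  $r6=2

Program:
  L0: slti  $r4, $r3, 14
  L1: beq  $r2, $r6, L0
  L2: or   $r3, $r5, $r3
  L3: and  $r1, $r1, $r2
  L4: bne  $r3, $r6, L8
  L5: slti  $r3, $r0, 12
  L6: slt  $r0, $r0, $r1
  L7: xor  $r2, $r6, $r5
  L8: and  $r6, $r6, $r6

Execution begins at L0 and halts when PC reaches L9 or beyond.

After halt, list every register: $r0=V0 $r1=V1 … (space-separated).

#0 slti  $r4, $r3, 14 ; 0/2/7/11/1/10/2
#1 beq  $r2, $r6, L0 ; 0/2/7/11/1/10/2 ; →fallthru
#2 or   $r3, $r5, $r3 ; 0/2/7/11/1/10/2
#3 and  $r1, $r1, $r2 ; 0/2/7/11/1/10/2
#4 bne  $r3, $r6, L8 ; 0/2/7/11/1/10/2 ; →target
#5 slti  $r3, $r0, 12 ; 0/2/7/1/1/10/2
#8 and  $r6, $r6, $r6 ; 0/2/7/1/1/10/2

$r0=0 $r1=2 $r2=7 $r3=1 $r4=1 $r5=10 $r6=2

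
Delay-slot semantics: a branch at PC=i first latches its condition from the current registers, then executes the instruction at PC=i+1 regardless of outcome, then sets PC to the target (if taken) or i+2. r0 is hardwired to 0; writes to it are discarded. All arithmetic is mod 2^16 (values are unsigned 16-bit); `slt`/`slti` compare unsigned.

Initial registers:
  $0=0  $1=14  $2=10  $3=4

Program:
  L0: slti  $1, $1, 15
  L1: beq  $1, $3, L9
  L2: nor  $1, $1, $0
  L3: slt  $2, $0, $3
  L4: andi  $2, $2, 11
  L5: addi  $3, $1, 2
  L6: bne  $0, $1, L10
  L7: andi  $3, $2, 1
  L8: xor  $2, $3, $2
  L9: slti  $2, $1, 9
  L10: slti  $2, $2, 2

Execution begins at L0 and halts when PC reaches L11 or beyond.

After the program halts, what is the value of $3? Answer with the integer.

  step pc=0: slti  $1, $1, 15  regs=(0,1,10,4)
  step pc=1: beq  $1, $3, L9  cond=F  regs=(0,1,10,4)
  step pc=2: nor  $1, $1, $0  regs=(0,65534,10,4)
  step pc=3: slt  $2, $0, $3  regs=(0,65534,1,4)
  step pc=4: andi  $2, $2, 11  regs=(0,65534,1,4)
  step pc=5: addi  $3, $1, 2  regs=(0,65534,1,0)
  step pc=6: bne  $0, $1, L10  cond=T  regs=(0,65534,1,0)
  step pc=7: andi  $3, $2, 1  regs=(0,65534,1,1)
  step pc=10: slti  $2, $2, 2  regs=(0,65534,1,1)

1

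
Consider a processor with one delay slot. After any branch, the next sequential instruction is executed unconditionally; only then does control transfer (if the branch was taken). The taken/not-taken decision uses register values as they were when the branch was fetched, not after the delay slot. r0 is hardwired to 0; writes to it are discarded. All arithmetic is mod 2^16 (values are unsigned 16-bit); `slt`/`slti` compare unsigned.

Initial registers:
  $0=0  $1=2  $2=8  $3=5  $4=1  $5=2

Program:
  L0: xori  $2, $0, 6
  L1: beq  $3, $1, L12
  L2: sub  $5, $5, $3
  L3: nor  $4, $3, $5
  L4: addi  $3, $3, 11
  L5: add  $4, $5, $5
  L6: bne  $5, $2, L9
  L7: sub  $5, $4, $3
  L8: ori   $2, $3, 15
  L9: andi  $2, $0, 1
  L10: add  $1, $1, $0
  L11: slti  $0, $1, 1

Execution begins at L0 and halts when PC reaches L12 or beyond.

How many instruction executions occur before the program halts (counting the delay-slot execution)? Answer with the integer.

11

[0] xori  $2, $0, 6  →  {$0:0, $1:2, $2:6, $3:5, $4:1, $5:2}
[1] beq  $3, $1, L12  →  {$0:0, $1:2, $2:6, $3:5, $4:1, $5:2}  ⟨branch fallthrough⟩
[2] sub  $5, $5, $3  →  {$0:0, $1:2, $2:6, $3:5, $4:1, $5:65533}
[3] nor  $4, $3, $5  →  {$0:0, $1:2, $2:6, $3:5, $4:2, $5:65533}
[4] addi  $3, $3, 11  →  {$0:0, $1:2, $2:6, $3:16, $4:2, $5:65533}
[5] add  $4, $5, $5  →  {$0:0, $1:2, $2:6, $3:16, $4:65530, $5:65533}
[6] bne  $5, $2, L9  →  {$0:0, $1:2, $2:6, $3:16, $4:65530, $5:65533}  ⟨branch taken⟩
[7] sub  $5, $4, $3  →  {$0:0, $1:2, $2:6, $3:16, $4:65530, $5:65514}
[9] andi  $2, $0, 1  →  {$0:0, $1:2, $2:0, $3:16, $4:65530, $5:65514}
[10] add  $1, $1, $0  →  {$0:0, $1:2, $2:0, $3:16, $4:65530, $5:65514}
[11] slti  $0, $1, 1  →  {$0:0, $1:2, $2:0, $3:16, $4:65530, $5:65514}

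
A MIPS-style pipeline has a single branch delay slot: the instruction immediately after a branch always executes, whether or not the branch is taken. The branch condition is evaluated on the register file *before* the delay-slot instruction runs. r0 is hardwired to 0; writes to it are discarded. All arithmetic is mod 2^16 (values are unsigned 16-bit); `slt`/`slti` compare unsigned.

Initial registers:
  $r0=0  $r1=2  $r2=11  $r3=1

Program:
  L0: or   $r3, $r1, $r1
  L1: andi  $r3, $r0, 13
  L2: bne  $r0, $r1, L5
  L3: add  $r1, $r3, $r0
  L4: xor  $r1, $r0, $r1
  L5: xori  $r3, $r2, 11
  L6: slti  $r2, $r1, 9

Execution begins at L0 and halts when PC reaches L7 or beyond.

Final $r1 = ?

0

#0 or   $r3, $r1, $r1 ; 0/2/11/2
#1 andi  $r3, $r0, 13 ; 0/2/11/0
#2 bne  $r0, $r1, L5 ; 0/2/11/0 ; →target
#3 add  $r1, $r3, $r0 ; 0/0/11/0
#5 xori  $r3, $r2, 11 ; 0/0/11/0
#6 slti  $r2, $r1, 9 ; 0/0/1/0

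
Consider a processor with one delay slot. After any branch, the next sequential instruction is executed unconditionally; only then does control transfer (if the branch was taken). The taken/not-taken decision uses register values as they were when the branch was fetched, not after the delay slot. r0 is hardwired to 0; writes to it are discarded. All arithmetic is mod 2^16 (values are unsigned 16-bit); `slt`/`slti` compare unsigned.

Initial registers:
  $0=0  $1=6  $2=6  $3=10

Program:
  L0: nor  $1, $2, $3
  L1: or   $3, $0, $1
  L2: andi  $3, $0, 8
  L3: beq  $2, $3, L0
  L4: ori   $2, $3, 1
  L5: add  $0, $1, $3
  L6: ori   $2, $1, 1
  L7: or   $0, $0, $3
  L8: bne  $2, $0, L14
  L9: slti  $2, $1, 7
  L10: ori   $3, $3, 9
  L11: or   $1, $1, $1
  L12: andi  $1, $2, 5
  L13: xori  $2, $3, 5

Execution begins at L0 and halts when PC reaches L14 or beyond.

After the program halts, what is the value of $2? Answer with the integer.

#0 nor  $1, $2, $3 ; 0/65521/6/10
#1 or   $3, $0, $1 ; 0/65521/6/65521
#2 andi  $3, $0, 8 ; 0/65521/6/0
#3 beq  $2, $3, L0 ; 0/65521/6/0 ; →fallthru
#4 ori   $2, $3, 1 ; 0/65521/1/0
#5 add  $0, $1, $3 ; 0/65521/1/0
#6 ori   $2, $1, 1 ; 0/65521/65521/0
#7 or   $0, $0, $3 ; 0/65521/65521/0
#8 bne  $2, $0, L14 ; 0/65521/65521/0 ; →target
#9 slti  $2, $1, 7 ; 0/65521/0/0

0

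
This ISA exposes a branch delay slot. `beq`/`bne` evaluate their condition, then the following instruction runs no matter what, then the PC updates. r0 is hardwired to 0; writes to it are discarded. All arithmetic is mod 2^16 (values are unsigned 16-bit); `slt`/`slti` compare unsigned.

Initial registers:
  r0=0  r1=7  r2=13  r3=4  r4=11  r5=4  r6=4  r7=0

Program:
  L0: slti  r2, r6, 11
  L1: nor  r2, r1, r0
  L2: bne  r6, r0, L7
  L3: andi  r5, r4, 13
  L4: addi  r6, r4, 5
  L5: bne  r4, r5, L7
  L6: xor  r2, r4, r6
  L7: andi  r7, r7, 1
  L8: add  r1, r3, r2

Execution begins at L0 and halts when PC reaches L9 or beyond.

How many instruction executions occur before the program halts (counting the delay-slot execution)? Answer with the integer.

6

  step pc=0: slti  r2, r6, 11  regs=(0,7,1,4,11,4,4,0)
  step pc=1: nor  r2, r1, r0  regs=(0,7,65528,4,11,4,4,0)
  step pc=2: bne  r6, r0, L7  cond=T  regs=(0,7,65528,4,11,4,4,0)
  step pc=3: andi  r5, r4, 13  regs=(0,7,65528,4,11,9,4,0)
  step pc=7: andi  r7, r7, 1  regs=(0,7,65528,4,11,9,4,0)
  step pc=8: add  r1, r3, r2  regs=(0,65532,65528,4,11,9,4,0)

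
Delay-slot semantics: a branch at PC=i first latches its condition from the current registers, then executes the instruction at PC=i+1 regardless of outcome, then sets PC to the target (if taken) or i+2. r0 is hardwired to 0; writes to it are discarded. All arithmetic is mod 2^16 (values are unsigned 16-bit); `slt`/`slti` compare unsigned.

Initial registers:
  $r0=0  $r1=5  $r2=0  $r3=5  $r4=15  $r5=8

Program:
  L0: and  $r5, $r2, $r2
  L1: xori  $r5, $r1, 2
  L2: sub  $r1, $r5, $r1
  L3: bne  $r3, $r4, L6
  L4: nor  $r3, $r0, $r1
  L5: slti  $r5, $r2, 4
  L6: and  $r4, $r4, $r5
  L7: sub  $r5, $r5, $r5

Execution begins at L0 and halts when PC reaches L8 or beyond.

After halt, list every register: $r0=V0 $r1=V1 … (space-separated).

  step pc=0: and  $r5, $r2, $r2  regs=(0,5,0,5,15,0)
  step pc=1: xori  $r5, $r1, 2  regs=(0,5,0,5,15,7)
  step pc=2: sub  $r1, $r5, $r1  regs=(0,2,0,5,15,7)
  step pc=3: bne  $r3, $r4, L6  cond=T  regs=(0,2,0,5,15,7)
  step pc=4: nor  $r3, $r0, $r1  regs=(0,2,0,65533,15,7)
  step pc=6: and  $r4, $r4, $r5  regs=(0,2,0,65533,7,7)
  step pc=7: sub  $r5, $r5, $r5  regs=(0,2,0,65533,7,0)

$r0=0 $r1=2 $r2=0 $r3=65533 $r4=7 $r5=0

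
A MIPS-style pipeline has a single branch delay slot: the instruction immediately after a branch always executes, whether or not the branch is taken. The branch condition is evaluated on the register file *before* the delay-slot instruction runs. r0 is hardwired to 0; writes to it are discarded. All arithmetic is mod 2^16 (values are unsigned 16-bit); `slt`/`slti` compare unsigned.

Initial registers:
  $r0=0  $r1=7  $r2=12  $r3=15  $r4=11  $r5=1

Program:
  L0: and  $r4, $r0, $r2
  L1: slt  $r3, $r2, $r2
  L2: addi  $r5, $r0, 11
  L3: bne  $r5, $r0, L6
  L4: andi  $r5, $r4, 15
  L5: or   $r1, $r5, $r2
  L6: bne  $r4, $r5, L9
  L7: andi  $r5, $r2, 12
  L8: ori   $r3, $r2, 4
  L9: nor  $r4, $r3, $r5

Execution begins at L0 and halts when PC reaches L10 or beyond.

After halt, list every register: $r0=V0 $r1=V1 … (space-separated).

$r0=0 $r1=7 $r2=12 $r3=12 $r4=65523 $r5=12

  step pc=0: and  $r4, $r0, $r2  regs=(0,7,12,15,0,1)
  step pc=1: slt  $r3, $r2, $r2  regs=(0,7,12,0,0,1)
  step pc=2: addi  $r5, $r0, 11  regs=(0,7,12,0,0,11)
  step pc=3: bne  $r5, $r0, L6  cond=T  regs=(0,7,12,0,0,11)
  step pc=4: andi  $r5, $r4, 15  regs=(0,7,12,0,0,0)
  step pc=6: bne  $r4, $r5, L9  cond=F  regs=(0,7,12,0,0,0)
  step pc=7: andi  $r5, $r2, 12  regs=(0,7,12,0,0,12)
  step pc=8: ori   $r3, $r2, 4  regs=(0,7,12,12,0,12)
  step pc=9: nor  $r4, $r3, $r5  regs=(0,7,12,12,65523,12)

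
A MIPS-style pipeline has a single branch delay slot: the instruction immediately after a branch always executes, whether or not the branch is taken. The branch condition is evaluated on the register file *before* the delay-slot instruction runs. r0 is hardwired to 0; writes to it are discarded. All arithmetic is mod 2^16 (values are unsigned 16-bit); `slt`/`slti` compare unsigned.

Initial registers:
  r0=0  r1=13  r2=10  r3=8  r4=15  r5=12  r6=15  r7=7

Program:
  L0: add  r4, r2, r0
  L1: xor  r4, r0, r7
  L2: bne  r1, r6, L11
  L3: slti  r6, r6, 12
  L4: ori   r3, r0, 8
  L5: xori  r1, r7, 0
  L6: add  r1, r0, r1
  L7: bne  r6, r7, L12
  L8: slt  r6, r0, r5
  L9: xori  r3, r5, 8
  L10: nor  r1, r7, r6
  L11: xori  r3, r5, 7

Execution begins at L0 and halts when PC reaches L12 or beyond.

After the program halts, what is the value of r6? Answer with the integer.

0

  step pc=0: add  r4, r2, r0  regs=(0,13,10,8,10,12,15,7)
  step pc=1: xor  r4, r0, r7  regs=(0,13,10,8,7,12,15,7)
  step pc=2: bne  r1, r6, L11  cond=T  regs=(0,13,10,8,7,12,15,7)
  step pc=3: slti  r6, r6, 12  regs=(0,13,10,8,7,12,0,7)
  step pc=11: xori  r3, r5, 7  regs=(0,13,10,11,7,12,0,7)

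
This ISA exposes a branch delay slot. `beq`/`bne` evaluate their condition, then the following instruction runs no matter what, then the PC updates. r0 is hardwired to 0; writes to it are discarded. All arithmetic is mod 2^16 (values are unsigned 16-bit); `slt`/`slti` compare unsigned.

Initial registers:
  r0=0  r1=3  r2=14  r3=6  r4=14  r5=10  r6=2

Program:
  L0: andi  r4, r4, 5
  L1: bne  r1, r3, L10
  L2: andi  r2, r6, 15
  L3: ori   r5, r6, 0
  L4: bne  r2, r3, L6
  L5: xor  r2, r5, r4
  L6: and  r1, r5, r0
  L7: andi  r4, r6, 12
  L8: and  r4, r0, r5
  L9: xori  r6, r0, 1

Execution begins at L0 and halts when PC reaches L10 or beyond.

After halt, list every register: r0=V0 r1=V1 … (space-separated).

[0] andi  r4, r4, 5  →  {r0:0, r1:3, r2:14, r3:6, r4:4, r5:10, r6:2}
[1] bne  r1, r3, L10  →  {r0:0, r1:3, r2:14, r3:6, r4:4, r5:10, r6:2}  ⟨branch taken⟩
[2] andi  r2, r6, 15  →  {r0:0, r1:3, r2:2, r3:6, r4:4, r5:10, r6:2}

r0=0 r1=3 r2=2 r3=6 r4=4 r5=10 r6=2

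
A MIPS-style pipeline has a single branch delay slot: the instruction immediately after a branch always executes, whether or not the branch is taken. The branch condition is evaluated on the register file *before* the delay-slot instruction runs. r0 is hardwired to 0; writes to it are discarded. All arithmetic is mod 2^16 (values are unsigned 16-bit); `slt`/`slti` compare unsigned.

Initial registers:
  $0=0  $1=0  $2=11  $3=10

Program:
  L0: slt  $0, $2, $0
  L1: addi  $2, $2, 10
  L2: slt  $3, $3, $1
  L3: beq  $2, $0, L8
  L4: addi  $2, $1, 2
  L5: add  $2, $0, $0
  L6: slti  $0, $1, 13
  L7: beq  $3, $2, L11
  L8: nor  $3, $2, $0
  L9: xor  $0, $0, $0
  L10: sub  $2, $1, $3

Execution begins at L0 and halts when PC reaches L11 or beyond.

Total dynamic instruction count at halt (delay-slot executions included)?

  step pc=0: slt  $0, $2, $0  regs=(0,0,11,10)
  step pc=1: addi  $2, $2, 10  regs=(0,0,21,10)
  step pc=2: slt  $3, $3, $1  regs=(0,0,21,0)
  step pc=3: beq  $2, $0, L8  cond=F  regs=(0,0,21,0)
  step pc=4: addi  $2, $1, 2  regs=(0,0,2,0)
  step pc=5: add  $2, $0, $0  regs=(0,0,0,0)
  step pc=6: slti  $0, $1, 13  regs=(0,0,0,0)
  step pc=7: beq  $3, $2, L11  cond=T  regs=(0,0,0,0)
  step pc=8: nor  $3, $2, $0  regs=(0,0,0,65535)

9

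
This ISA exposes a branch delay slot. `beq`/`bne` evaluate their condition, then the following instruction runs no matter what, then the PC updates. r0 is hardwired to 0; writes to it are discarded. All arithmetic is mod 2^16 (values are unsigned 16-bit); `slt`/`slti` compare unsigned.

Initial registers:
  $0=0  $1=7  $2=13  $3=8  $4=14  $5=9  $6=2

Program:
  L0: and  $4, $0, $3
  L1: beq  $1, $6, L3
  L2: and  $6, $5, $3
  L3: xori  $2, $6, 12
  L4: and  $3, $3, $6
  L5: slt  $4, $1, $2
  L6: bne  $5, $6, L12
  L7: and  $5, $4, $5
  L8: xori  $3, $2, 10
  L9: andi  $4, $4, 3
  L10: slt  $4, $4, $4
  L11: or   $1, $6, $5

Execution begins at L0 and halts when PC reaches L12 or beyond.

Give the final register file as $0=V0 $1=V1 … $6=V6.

$0=0 $1=7 $2=4 $3=8 $4=0 $5=0 $6=8

  step pc=0: and  $4, $0, $3  regs=(0,7,13,8,0,9,2)
  step pc=1: beq  $1, $6, L3  cond=F  regs=(0,7,13,8,0,9,2)
  step pc=2: and  $6, $5, $3  regs=(0,7,13,8,0,9,8)
  step pc=3: xori  $2, $6, 12  regs=(0,7,4,8,0,9,8)
  step pc=4: and  $3, $3, $6  regs=(0,7,4,8,0,9,8)
  step pc=5: slt  $4, $1, $2  regs=(0,7,4,8,0,9,8)
  step pc=6: bne  $5, $6, L12  cond=T  regs=(0,7,4,8,0,9,8)
  step pc=7: and  $5, $4, $5  regs=(0,7,4,8,0,0,8)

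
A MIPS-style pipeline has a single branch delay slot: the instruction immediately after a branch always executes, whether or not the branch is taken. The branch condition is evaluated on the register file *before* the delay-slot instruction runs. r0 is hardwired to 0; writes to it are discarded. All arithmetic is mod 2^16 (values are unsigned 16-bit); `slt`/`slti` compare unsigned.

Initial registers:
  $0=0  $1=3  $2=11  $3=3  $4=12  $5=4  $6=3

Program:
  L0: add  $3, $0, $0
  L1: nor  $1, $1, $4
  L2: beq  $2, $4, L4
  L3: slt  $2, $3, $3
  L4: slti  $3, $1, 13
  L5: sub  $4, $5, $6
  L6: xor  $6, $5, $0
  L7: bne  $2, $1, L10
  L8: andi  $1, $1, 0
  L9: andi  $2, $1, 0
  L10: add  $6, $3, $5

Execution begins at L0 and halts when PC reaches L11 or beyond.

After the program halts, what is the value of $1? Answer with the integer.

0

  step pc=0: add  $3, $0, $0  regs=(0,3,11,0,12,4,3)
  step pc=1: nor  $1, $1, $4  regs=(0,65520,11,0,12,4,3)
  step pc=2: beq  $2, $4, L4  cond=F  regs=(0,65520,11,0,12,4,3)
  step pc=3: slt  $2, $3, $3  regs=(0,65520,0,0,12,4,3)
  step pc=4: slti  $3, $1, 13  regs=(0,65520,0,0,12,4,3)
  step pc=5: sub  $4, $5, $6  regs=(0,65520,0,0,1,4,3)
  step pc=6: xor  $6, $5, $0  regs=(0,65520,0,0,1,4,4)
  step pc=7: bne  $2, $1, L10  cond=T  regs=(0,65520,0,0,1,4,4)
  step pc=8: andi  $1, $1, 0  regs=(0,0,0,0,1,4,4)
  step pc=10: add  $6, $3, $5  regs=(0,0,0,0,1,4,4)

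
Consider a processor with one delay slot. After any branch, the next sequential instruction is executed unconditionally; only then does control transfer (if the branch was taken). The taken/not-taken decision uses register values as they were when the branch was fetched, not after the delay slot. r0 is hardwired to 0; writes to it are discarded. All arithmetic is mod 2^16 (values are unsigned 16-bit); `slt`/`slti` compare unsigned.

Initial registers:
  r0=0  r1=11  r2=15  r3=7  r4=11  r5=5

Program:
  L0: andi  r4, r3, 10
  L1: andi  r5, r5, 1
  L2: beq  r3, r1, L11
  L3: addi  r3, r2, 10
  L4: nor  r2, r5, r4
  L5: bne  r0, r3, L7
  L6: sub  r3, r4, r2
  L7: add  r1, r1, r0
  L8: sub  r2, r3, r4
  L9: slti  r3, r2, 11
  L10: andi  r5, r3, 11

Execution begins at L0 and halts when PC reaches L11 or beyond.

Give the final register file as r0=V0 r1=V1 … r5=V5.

[0] andi  r4, r3, 10  →  {r0:0, r1:11, r2:15, r3:7, r4:2, r5:5}
[1] andi  r5, r5, 1  →  {r0:0, r1:11, r2:15, r3:7, r4:2, r5:1}
[2] beq  r3, r1, L11  →  {r0:0, r1:11, r2:15, r3:7, r4:2, r5:1}  ⟨branch fallthrough⟩
[3] addi  r3, r2, 10  →  {r0:0, r1:11, r2:15, r3:25, r4:2, r5:1}
[4] nor  r2, r5, r4  →  {r0:0, r1:11, r2:65532, r3:25, r4:2, r5:1}
[5] bne  r0, r3, L7  →  {r0:0, r1:11, r2:65532, r3:25, r4:2, r5:1}  ⟨branch taken⟩
[6] sub  r3, r4, r2  →  {r0:0, r1:11, r2:65532, r3:6, r4:2, r5:1}
[7] add  r1, r1, r0  →  {r0:0, r1:11, r2:65532, r3:6, r4:2, r5:1}
[8] sub  r2, r3, r4  →  {r0:0, r1:11, r2:4, r3:6, r4:2, r5:1}
[9] slti  r3, r2, 11  →  {r0:0, r1:11, r2:4, r3:1, r4:2, r5:1}
[10] andi  r5, r3, 11  →  {r0:0, r1:11, r2:4, r3:1, r4:2, r5:1}

r0=0 r1=11 r2=4 r3=1 r4=2 r5=1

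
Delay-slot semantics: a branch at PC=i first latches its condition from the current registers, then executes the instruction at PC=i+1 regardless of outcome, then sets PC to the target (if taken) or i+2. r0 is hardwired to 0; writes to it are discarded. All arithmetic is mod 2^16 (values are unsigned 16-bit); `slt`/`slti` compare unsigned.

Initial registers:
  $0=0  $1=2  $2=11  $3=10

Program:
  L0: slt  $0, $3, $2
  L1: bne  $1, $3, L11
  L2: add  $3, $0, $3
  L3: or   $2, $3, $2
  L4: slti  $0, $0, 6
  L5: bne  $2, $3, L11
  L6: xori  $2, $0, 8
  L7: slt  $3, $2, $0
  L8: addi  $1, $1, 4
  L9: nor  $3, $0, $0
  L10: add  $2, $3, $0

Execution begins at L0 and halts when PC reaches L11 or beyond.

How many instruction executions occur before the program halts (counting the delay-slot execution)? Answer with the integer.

PC=0  slt  $0, $3, $2        | $0=0 $1=2 $2=11 $3=10
PC=1  bne  $1, $3, L11       | $0=0 $1=2 $2=11 $3=10  [TAKEN]
PC=2  add  $3, $0, $3        | $0=0 $1=2 $2=11 $3=10

3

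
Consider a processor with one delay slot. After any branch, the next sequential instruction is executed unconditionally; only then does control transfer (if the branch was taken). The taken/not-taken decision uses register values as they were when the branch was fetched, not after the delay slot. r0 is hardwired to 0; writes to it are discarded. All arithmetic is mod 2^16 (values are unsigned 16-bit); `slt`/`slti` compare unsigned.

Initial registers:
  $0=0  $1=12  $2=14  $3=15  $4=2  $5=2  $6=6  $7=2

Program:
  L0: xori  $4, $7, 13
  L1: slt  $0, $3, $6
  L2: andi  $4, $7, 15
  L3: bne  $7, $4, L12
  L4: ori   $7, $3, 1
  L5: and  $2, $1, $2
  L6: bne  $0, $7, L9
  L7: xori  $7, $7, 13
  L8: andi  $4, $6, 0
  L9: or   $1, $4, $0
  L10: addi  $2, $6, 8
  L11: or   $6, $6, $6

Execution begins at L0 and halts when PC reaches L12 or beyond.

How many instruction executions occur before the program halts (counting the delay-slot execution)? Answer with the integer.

  step pc=0: xori  $4, $7, 13  regs=(0,12,14,15,15,2,6,2)
  step pc=1: slt  $0, $3, $6  regs=(0,12,14,15,15,2,6,2)
  step pc=2: andi  $4, $7, 15  regs=(0,12,14,15,2,2,6,2)
  step pc=3: bne  $7, $4, L12  cond=F  regs=(0,12,14,15,2,2,6,2)
  step pc=4: ori   $7, $3, 1  regs=(0,12,14,15,2,2,6,15)
  step pc=5: and  $2, $1, $2  regs=(0,12,12,15,2,2,6,15)
  step pc=6: bne  $0, $7, L9  cond=T  regs=(0,12,12,15,2,2,6,15)
  step pc=7: xori  $7, $7, 13  regs=(0,12,12,15,2,2,6,2)
  step pc=9: or   $1, $4, $0  regs=(0,2,12,15,2,2,6,2)
  step pc=10: addi  $2, $6, 8  regs=(0,2,14,15,2,2,6,2)
  step pc=11: or   $6, $6, $6  regs=(0,2,14,15,2,2,6,2)

11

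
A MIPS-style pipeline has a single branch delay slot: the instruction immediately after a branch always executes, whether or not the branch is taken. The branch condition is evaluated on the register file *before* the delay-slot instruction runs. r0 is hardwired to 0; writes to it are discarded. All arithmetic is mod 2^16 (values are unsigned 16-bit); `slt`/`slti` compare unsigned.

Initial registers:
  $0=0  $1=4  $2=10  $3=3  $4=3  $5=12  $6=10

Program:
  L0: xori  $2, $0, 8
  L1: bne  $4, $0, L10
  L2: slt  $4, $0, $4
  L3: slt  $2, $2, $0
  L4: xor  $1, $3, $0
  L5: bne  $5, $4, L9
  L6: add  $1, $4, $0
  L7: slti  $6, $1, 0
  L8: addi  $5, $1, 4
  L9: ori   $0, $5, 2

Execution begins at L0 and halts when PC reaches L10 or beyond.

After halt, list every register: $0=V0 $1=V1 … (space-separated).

$0=0 $1=4 $2=8 $3=3 $4=1 $5=12 $6=10

PC=0  xori  $2, $0, 8        | $0=0 $1=4 $2=8 $3=3 $4=3 $5=12 $6=10
PC=1  bne  $4, $0, L10       | $0=0 $1=4 $2=8 $3=3 $4=3 $5=12 $6=10  [TAKEN]
PC=2  slt  $4, $0, $4        | $0=0 $1=4 $2=8 $3=3 $4=1 $5=12 $6=10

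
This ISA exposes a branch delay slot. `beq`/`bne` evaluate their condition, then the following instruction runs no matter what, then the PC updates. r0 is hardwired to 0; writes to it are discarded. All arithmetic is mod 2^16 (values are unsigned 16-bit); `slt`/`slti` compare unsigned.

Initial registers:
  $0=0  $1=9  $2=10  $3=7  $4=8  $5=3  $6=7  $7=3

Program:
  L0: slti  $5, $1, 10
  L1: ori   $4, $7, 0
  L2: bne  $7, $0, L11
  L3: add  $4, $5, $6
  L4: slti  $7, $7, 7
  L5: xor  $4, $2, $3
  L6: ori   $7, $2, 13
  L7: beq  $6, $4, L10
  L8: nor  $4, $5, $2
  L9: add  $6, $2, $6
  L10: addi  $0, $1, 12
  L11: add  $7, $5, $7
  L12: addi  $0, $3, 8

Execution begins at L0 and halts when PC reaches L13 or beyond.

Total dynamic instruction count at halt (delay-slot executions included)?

6

#0 slti  $5, $1, 10 ; 0/9/10/7/8/1/7/3
#1 ori   $4, $7, 0 ; 0/9/10/7/3/1/7/3
#2 bne  $7, $0, L11 ; 0/9/10/7/3/1/7/3 ; →target
#3 add  $4, $5, $6 ; 0/9/10/7/8/1/7/3
#11 add  $7, $5, $7 ; 0/9/10/7/8/1/7/4
#12 addi  $0, $3, 8 ; 0/9/10/7/8/1/7/4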